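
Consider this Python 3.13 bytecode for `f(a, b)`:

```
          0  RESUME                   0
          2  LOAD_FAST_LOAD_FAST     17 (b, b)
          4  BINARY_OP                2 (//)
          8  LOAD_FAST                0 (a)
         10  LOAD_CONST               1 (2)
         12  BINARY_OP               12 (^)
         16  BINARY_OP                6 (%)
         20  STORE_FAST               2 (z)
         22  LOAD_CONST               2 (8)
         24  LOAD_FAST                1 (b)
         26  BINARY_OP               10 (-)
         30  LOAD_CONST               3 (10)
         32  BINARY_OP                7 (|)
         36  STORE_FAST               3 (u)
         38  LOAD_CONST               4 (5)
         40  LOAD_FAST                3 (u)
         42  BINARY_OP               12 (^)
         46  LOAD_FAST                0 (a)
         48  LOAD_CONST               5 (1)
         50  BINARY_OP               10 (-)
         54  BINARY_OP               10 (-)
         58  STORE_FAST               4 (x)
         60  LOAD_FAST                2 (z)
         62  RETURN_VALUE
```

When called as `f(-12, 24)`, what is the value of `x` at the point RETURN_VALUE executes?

LOAD_FAST_LOAD_FAST b,b → push 24,24. Stack: [24, 24]
BINARY_OP // → 24 // 24 = 1. Stack: [1]
LOAD_FAST a → push -12. Stack: [1, -12]
LOAD_CONST → push 2. Stack: [1, -12, 2]
BINARY_OP ^ → -12 ^ 2 = -10. Stack: [1, -10]
BINARY_OP % → 1 % -10 = -9. Stack: [-9]
STORE_FAST z → z=-9. Stack: []
LOAD_CONST → push 8. Stack: [8]
LOAD_FAST b → push 24. Stack: [8, 24]
BINARY_OP - → 8 - 24 = -16. Stack: [-16]
LOAD_CONST → push 10. Stack: [-16, 10]
BINARY_OP | → -16 | 10 = -6. Stack: [-6]
STORE_FAST u → u=-6. Stack: []
LOAD_CONST → push 5. Stack: [5]
LOAD_FAST u → push -6. Stack: [5, -6]
BINARY_OP ^ → 5 ^ -6 = -1. Stack: [-1]
LOAD_FAST a → push -12. Stack: [-1, -12]
LOAD_CONST → push 1. Stack: [-1, -12, 1]
BINARY_OP - → -12 - 1 = -13. Stack: [-1, -13]
BINARY_OP - → -1 - -13 = 12. Stack: [12]
STORE_FAST x → x=12. Stack: []
LOAD_FAST z → push -9. Stack: [-9]
RETURN_VALUE → return -9.

12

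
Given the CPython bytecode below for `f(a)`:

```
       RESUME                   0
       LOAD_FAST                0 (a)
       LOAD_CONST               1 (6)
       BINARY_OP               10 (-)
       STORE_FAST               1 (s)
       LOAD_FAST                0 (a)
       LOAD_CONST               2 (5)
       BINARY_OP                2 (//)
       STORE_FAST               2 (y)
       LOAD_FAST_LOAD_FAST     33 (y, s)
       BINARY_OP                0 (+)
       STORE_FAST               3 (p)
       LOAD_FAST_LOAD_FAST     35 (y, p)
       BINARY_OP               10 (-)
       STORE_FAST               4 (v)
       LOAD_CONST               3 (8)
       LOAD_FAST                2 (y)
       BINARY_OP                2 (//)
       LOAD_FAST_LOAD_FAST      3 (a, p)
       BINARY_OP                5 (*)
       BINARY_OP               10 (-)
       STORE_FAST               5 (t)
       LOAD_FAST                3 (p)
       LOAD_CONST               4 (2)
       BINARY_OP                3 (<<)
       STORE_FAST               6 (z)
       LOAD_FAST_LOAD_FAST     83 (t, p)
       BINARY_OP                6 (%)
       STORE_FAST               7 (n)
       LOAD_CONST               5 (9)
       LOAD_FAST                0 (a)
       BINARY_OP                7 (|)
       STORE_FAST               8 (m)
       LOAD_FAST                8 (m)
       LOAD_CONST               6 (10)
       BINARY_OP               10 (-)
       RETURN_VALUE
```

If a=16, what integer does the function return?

LOAD_FAST a → push 16. Stack: [16]
LOAD_CONST → push 6. Stack: [16, 6]
BINARY_OP - → 16 - 6 = 10. Stack: [10]
STORE_FAST s → s=10. Stack: []
LOAD_FAST a → push 16. Stack: [16]
LOAD_CONST → push 5. Stack: [16, 5]
BINARY_OP // → 16 // 5 = 3. Stack: [3]
STORE_FAST y → y=3. Stack: []
LOAD_FAST_LOAD_FAST y,s → push 3,10. Stack: [3, 10]
BINARY_OP + → 3 + 10 = 13. Stack: [13]
STORE_FAST p → p=13. Stack: []
LOAD_FAST_LOAD_FAST y,p → push 3,13. Stack: [3, 13]
BINARY_OP - → 3 - 13 = -10. Stack: [-10]
STORE_FAST v → v=-10. Stack: []
LOAD_CONST → push 8. Stack: [8]
LOAD_FAST y → push 3. Stack: [8, 3]
BINARY_OP // → 8 // 3 = 2. Stack: [2]
LOAD_FAST_LOAD_FAST a,p → push 16,13. Stack: [2, 16, 13]
BINARY_OP * → 16 * 13 = 208. Stack: [2, 208]
BINARY_OP - → 2 - 208 = -206. Stack: [-206]
STORE_FAST t → t=-206. Stack: []
LOAD_FAST p → push 13. Stack: [13]
LOAD_CONST → push 2. Stack: [13, 2]
BINARY_OP << → 13 << 2 = 52. Stack: [52]
STORE_FAST z → z=52. Stack: []
LOAD_FAST_LOAD_FAST t,p → push -206,13. Stack: [-206, 13]
BINARY_OP % → -206 % 13 = 2. Stack: [2]
STORE_FAST n → n=2. Stack: []
LOAD_CONST → push 9. Stack: [9]
LOAD_FAST a → push 16. Stack: [9, 16]
BINARY_OP | → 9 | 16 = 25. Stack: [25]
STORE_FAST m → m=25. Stack: []
LOAD_FAST m → push 25. Stack: [25]
LOAD_CONST → push 10. Stack: [25, 10]
BINARY_OP - → 25 - 10 = 15. Stack: [15]
RETURN_VALUE → return 15.

15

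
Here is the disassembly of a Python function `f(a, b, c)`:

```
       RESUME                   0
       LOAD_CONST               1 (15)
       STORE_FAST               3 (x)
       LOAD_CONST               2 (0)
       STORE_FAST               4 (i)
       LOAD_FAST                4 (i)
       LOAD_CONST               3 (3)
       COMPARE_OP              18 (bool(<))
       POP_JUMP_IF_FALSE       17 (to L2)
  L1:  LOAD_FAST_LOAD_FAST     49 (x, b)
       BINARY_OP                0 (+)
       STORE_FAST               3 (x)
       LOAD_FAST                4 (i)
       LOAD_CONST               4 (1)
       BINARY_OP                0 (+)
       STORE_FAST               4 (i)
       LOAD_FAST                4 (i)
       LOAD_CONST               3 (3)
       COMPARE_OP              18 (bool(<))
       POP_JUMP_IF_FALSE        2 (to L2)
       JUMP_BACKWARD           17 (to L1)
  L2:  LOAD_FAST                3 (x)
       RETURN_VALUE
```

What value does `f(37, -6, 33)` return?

-3

LOAD_CONST → push 15. Stack: [15]
STORE_FAST x → x=15. Stack: []
LOAD_CONST → push 0. Stack: [0]
STORE_FAST i → i=0. Stack: []
LOAD_FAST i → push 0. Stack: [0]
LOAD_CONST → push 3. Stack: [0, 3]
COMPARE_OP bool(<) → 0 vs 3 = True. Stack: [True]
POP_JUMP_IF_FALSE → pop True; no jump. Stack: []
LOAD_FAST_LOAD_FAST x,b → push 15,-6. Stack: [15, -6]
BINARY_OP + → 15 + -6 = 9. Stack: [9]
STORE_FAST x → x=9. Stack: []
LOAD_FAST i → push 0. Stack: [0]
LOAD_CONST → push 1. Stack: [0, 1]
BINARY_OP + → 0 + 1 = 1. Stack: [1]
STORE_FAST i → i=1. Stack: []
LOAD_FAST i → push 1. Stack: [1]
LOAD_CONST → push 3. Stack: [1, 3]
COMPARE_OP bool(<) → 1 vs 3 = True. Stack: [True]
POP_JUMP_IF_FALSE → pop True; no jump. Stack: []
LOAD_FAST_LOAD_FAST x,b → push 9,-6. Stack: [9, -6]
BINARY_OP + → 9 + -6 = 3. Stack: [3]
STORE_FAST x → x=3. Stack: []
LOAD_FAST i → push 1. Stack: [1]
LOAD_CONST → push 1. Stack: [1, 1]
BINARY_OP + → 1 + 1 = 2. Stack: [2]
STORE_FAST i → i=2. Stack: []
LOAD_FAST i → push 2. Stack: [2]
LOAD_CONST → push 3. Stack: [2, 3]
COMPARE_OP bool(<) → 2 vs 3 = True. Stack: [True]
POP_JUMP_IF_FALSE → pop True; no jump. Stack: []
LOAD_FAST_LOAD_FAST x,b → push 3,-6. Stack: [3, -6]
BINARY_OP + → 3 + -6 = -3. Stack: [-3]
STORE_FAST x → x=-3. Stack: []
LOAD_FAST i → push 2. Stack: [2]
LOAD_CONST → push 1. Stack: [2, 1]
BINARY_OP + → 2 + 1 = 3. Stack: [3]
STORE_FAST i → i=3. Stack: []
LOAD_FAST i → push 3. Stack: [3]
LOAD_CONST → push 3. Stack: [3, 3]
COMPARE_OP bool(<) → 3 vs 3 = False. Stack: [False]
POP_JUMP_IF_FALSE → pop False; jump. Stack: []
LOAD_FAST x → push -3. Stack: [-3]
RETURN_VALUE → return -3.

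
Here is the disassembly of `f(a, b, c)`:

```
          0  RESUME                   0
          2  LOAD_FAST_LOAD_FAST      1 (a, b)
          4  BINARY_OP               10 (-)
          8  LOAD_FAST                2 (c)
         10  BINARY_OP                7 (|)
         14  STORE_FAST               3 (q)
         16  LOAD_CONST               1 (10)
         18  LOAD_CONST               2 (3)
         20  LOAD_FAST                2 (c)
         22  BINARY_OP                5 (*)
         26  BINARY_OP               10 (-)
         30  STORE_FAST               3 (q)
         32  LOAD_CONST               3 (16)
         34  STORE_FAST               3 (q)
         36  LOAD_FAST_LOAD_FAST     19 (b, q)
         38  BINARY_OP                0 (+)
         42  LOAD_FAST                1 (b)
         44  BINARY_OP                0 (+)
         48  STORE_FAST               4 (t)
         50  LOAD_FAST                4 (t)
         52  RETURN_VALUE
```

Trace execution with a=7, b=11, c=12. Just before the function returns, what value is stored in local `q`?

LOAD_FAST_LOAD_FAST a,b → push 7,11. Stack: [7, 11]
BINARY_OP - → 7 - 11 = -4. Stack: [-4]
LOAD_FAST c → push 12. Stack: [-4, 12]
BINARY_OP | → -4 | 12 = -4. Stack: [-4]
STORE_FAST q → q=-4. Stack: []
LOAD_CONST → push 10. Stack: [10]
LOAD_CONST → push 3. Stack: [10, 3]
LOAD_FAST c → push 12. Stack: [10, 3, 12]
BINARY_OP * → 3 * 12 = 36. Stack: [10, 36]
BINARY_OP - → 10 - 36 = -26. Stack: [-26]
STORE_FAST q → q=-26. Stack: []
LOAD_CONST → push 16. Stack: [16]
STORE_FAST q → q=16. Stack: []
LOAD_FAST_LOAD_FAST b,q → push 11,16. Stack: [11, 16]
BINARY_OP + → 11 + 16 = 27. Stack: [27]
LOAD_FAST b → push 11. Stack: [27, 11]
BINARY_OP + → 27 + 11 = 38. Stack: [38]
STORE_FAST t → t=38. Stack: []
LOAD_FAST t → push 38. Stack: [38]
RETURN_VALUE → return 38.

16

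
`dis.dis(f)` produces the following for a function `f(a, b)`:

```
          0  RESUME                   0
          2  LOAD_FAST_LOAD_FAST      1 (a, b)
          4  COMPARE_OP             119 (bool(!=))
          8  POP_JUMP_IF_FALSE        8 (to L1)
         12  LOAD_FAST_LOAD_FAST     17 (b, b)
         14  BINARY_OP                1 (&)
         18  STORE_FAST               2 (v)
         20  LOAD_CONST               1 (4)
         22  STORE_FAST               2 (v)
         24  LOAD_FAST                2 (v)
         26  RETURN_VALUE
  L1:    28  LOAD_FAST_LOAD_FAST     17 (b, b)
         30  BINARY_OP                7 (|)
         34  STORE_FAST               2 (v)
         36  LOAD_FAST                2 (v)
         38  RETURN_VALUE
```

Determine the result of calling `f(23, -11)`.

LOAD_FAST_LOAD_FAST a,b → push 23,-11. Stack: [23, -11]
COMPARE_OP bool(!=) → 23 vs -11 = True. Stack: [True]
POP_JUMP_IF_FALSE → pop True; no jump. Stack: []
LOAD_FAST_LOAD_FAST b,b → push -11,-11. Stack: [-11, -11]
BINARY_OP & → -11 & -11 = -11. Stack: [-11]
STORE_FAST v → v=-11. Stack: []
LOAD_CONST → push 4. Stack: [4]
STORE_FAST v → v=4. Stack: []
LOAD_FAST v → push 4. Stack: [4]
RETURN_VALUE → return 4.

4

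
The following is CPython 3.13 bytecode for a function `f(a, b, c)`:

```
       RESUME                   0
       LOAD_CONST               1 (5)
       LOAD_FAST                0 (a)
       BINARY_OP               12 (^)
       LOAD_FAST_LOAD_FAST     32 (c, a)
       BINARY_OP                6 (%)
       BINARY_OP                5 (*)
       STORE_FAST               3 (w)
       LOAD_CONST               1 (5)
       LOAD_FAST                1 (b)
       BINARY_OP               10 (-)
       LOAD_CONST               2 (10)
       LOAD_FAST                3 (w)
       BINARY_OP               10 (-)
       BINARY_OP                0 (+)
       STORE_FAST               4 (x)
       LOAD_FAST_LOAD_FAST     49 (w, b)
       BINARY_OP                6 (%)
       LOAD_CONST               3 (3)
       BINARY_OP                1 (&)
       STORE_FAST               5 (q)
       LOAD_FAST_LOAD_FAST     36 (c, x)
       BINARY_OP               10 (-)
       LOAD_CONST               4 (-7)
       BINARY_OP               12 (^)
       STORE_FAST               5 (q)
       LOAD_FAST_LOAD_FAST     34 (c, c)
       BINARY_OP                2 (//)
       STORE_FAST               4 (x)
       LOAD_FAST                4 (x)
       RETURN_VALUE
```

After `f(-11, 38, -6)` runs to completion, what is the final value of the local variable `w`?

96

LOAD_CONST → push 5. Stack: [5]
LOAD_FAST a → push -11. Stack: [5, -11]
BINARY_OP ^ → 5 ^ -11 = -16. Stack: [-16]
LOAD_FAST_LOAD_FAST c,a → push -6,-11. Stack: [-16, -6, -11]
BINARY_OP % → -6 % -11 = -6. Stack: [-16, -6]
BINARY_OP * → -16 * -6 = 96. Stack: [96]
STORE_FAST w → w=96. Stack: []
LOAD_CONST → push 5. Stack: [5]
LOAD_FAST b → push 38. Stack: [5, 38]
BINARY_OP - → 5 - 38 = -33. Stack: [-33]
LOAD_CONST → push 10. Stack: [-33, 10]
LOAD_FAST w → push 96. Stack: [-33, 10, 96]
BINARY_OP - → 10 - 96 = -86. Stack: [-33, -86]
BINARY_OP + → -33 + -86 = -119. Stack: [-119]
STORE_FAST x → x=-119. Stack: []
LOAD_FAST_LOAD_FAST w,b → push 96,38. Stack: [96, 38]
BINARY_OP % → 96 % 38 = 20. Stack: [20]
LOAD_CONST → push 3. Stack: [20, 3]
BINARY_OP & → 20 & 3 = 0. Stack: [0]
STORE_FAST q → q=0. Stack: []
LOAD_FAST_LOAD_FAST c,x → push -6,-119. Stack: [-6, -119]
BINARY_OP - → -6 - -119 = 113. Stack: [113]
LOAD_CONST → push -7. Stack: [113, -7]
BINARY_OP ^ → 113 ^ -7 = -120. Stack: [-120]
STORE_FAST q → q=-120. Stack: []
LOAD_FAST_LOAD_FAST c,c → push -6,-6. Stack: [-6, -6]
BINARY_OP // → -6 // -6 = 1. Stack: [1]
STORE_FAST x → x=1. Stack: []
LOAD_FAST x → push 1. Stack: [1]
RETURN_VALUE → return 1.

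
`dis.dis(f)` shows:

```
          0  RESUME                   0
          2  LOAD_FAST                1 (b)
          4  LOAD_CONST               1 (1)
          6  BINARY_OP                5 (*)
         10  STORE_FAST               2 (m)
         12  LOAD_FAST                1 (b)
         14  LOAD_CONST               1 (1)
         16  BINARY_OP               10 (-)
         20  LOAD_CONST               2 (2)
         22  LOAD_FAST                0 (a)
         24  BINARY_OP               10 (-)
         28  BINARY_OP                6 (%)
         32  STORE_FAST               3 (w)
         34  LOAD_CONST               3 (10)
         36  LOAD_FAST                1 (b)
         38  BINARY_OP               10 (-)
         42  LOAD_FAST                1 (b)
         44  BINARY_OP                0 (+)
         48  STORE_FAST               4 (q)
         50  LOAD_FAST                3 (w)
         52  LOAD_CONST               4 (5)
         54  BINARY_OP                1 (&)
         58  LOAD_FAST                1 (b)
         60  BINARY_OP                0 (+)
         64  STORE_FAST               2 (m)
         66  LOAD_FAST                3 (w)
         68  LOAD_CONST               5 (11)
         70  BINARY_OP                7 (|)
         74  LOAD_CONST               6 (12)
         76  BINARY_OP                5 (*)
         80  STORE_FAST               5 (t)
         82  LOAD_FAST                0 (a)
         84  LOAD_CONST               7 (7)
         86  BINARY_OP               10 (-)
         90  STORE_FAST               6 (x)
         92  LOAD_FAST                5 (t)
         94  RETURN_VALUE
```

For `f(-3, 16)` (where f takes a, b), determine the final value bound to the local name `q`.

LOAD_FAST b → push 16. Stack: [16]
LOAD_CONST → push 1. Stack: [16, 1]
BINARY_OP * → 16 * 1 = 16. Stack: [16]
STORE_FAST m → m=16. Stack: []
LOAD_FAST b → push 16. Stack: [16]
LOAD_CONST → push 1. Stack: [16, 1]
BINARY_OP - → 16 - 1 = 15. Stack: [15]
LOAD_CONST → push 2. Stack: [15, 2]
LOAD_FAST a → push -3. Stack: [15, 2, -3]
BINARY_OP - → 2 - -3 = 5. Stack: [15, 5]
BINARY_OP % → 15 % 5 = 0. Stack: [0]
STORE_FAST w → w=0. Stack: []
LOAD_CONST → push 10. Stack: [10]
LOAD_FAST b → push 16. Stack: [10, 16]
BINARY_OP - → 10 - 16 = -6. Stack: [-6]
LOAD_FAST b → push 16. Stack: [-6, 16]
BINARY_OP + → -6 + 16 = 10. Stack: [10]
STORE_FAST q → q=10. Stack: []
LOAD_FAST w → push 0. Stack: [0]
LOAD_CONST → push 5. Stack: [0, 5]
BINARY_OP & → 0 & 5 = 0. Stack: [0]
LOAD_FAST b → push 16. Stack: [0, 16]
BINARY_OP + → 0 + 16 = 16. Stack: [16]
STORE_FAST m → m=16. Stack: []
LOAD_FAST w → push 0. Stack: [0]
LOAD_CONST → push 11. Stack: [0, 11]
BINARY_OP | → 0 | 11 = 11. Stack: [11]
LOAD_CONST → push 12. Stack: [11, 12]
BINARY_OP * → 11 * 12 = 132. Stack: [132]
STORE_FAST t → t=132. Stack: []
LOAD_FAST a → push -3. Stack: [-3]
LOAD_CONST → push 7. Stack: [-3, 7]
BINARY_OP - → -3 - 7 = -10. Stack: [-10]
STORE_FAST x → x=-10. Stack: []
LOAD_FAST t → push 132. Stack: [132]
RETURN_VALUE → return 132.

10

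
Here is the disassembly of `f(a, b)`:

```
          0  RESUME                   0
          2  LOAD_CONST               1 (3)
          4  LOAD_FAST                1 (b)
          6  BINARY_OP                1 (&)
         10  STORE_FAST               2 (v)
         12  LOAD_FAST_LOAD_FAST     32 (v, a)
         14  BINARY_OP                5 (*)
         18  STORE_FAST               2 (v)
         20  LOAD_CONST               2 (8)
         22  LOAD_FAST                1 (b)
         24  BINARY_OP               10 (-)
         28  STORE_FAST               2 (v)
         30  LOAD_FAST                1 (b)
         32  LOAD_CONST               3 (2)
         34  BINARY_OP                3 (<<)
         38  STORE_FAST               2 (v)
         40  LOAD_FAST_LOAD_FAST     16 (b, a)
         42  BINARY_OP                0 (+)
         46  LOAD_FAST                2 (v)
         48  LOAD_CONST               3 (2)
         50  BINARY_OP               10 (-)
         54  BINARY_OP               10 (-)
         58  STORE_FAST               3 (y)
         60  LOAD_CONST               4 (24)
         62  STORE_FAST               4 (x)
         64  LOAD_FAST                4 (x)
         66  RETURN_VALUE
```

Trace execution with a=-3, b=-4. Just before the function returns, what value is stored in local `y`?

11

LOAD_CONST → push 3. Stack: [3]
LOAD_FAST b → push -4. Stack: [3, -4]
BINARY_OP & → 3 & -4 = 0. Stack: [0]
STORE_FAST v → v=0. Stack: []
LOAD_FAST_LOAD_FAST v,a → push 0,-3. Stack: [0, -3]
BINARY_OP * → 0 * -3 = 0. Stack: [0]
STORE_FAST v → v=0. Stack: []
LOAD_CONST → push 8. Stack: [8]
LOAD_FAST b → push -4. Stack: [8, -4]
BINARY_OP - → 8 - -4 = 12. Stack: [12]
STORE_FAST v → v=12. Stack: []
LOAD_FAST b → push -4. Stack: [-4]
LOAD_CONST → push 2. Stack: [-4, 2]
BINARY_OP << → -4 << 2 = -16. Stack: [-16]
STORE_FAST v → v=-16. Stack: []
LOAD_FAST_LOAD_FAST b,a → push -4,-3. Stack: [-4, -3]
BINARY_OP + → -4 + -3 = -7. Stack: [-7]
LOAD_FAST v → push -16. Stack: [-7, -16]
LOAD_CONST → push 2. Stack: [-7, -16, 2]
BINARY_OP - → -16 - 2 = -18. Stack: [-7, -18]
BINARY_OP - → -7 - -18 = 11. Stack: [11]
STORE_FAST y → y=11. Stack: []
LOAD_CONST → push 24. Stack: [24]
STORE_FAST x → x=24. Stack: []
LOAD_FAST x → push 24. Stack: [24]
RETURN_VALUE → return 24.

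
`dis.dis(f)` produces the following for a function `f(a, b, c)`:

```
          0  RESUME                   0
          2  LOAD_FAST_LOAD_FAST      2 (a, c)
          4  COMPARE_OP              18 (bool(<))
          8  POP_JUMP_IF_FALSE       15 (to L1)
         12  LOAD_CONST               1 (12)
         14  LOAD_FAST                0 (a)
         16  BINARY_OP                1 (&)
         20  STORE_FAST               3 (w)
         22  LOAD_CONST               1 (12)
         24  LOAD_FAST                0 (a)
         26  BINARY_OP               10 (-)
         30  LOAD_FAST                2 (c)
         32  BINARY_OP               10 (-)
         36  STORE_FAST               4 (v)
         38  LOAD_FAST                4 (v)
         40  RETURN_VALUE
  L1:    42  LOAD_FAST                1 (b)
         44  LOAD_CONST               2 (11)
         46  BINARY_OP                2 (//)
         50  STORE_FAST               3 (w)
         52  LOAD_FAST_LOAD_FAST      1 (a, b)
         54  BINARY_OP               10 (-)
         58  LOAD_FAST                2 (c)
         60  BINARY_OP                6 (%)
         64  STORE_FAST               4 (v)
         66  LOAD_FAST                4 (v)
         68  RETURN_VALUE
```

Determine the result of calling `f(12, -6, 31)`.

LOAD_FAST_LOAD_FAST a,c → push 12,31. Stack: [12, 31]
COMPARE_OP bool(<) → 12 vs 31 = True. Stack: [True]
POP_JUMP_IF_FALSE → pop True; no jump. Stack: []
LOAD_CONST → push 12. Stack: [12]
LOAD_FAST a → push 12. Stack: [12, 12]
BINARY_OP & → 12 & 12 = 12. Stack: [12]
STORE_FAST w → w=12. Stack: []
LOAD_CONST → push 12. Stack: [12]
LOAD_FAST a → push 12. Stack: [12, 12]
BINARY_OP - → 12 - 12 = 0. Stack: [0]
LOAD_FAST c → push 31. Stack: [0, 31]
BINARY_OP - → 0 - 31 = -31. Stack: [-31]
STORE_FAST v → v=-31. Stack: []
LOAD_FAST v → push -31. Stack: [-31]
RETURN_VALUE → return -31.

-31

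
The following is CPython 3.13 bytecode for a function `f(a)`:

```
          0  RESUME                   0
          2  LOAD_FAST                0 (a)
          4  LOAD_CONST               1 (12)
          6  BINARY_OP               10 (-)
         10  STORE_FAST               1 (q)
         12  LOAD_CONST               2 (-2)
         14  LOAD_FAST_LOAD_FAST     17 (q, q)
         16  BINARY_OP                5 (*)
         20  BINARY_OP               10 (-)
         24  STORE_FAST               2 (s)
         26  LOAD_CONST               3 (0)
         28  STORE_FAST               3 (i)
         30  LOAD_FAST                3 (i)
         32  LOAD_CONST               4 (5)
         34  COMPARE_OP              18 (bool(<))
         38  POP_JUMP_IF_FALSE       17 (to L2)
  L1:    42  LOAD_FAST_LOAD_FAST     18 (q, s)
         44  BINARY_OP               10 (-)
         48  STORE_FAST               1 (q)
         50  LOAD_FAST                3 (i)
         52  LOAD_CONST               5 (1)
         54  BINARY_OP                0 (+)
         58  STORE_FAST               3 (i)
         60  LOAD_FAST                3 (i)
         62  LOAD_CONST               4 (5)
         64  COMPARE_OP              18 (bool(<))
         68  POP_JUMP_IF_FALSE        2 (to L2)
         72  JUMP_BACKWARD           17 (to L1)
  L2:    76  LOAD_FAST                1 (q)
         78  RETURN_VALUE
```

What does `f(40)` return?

LOAD_FAST a → push 40
LOAD_CONST → push 12
BINARY_OP - → 40 - 12 = 28
STORE_FAST q → q=28
LOAD_CONST → push -2
LOAD_FAST_LOAD_FAST q,q → push 28,28
BINARY_OP * → 28 * 28 = 784
BINARY_OP - → -2 - 784 = -786
STORE_FAST s → s=-786
LOAD_CONST → push 0
STORE_FAST i → i=0
LOAD_FAST i → push 0
LOAD_CONST → push 5
COMPARE_OP bool(<) → 0 vs 5 = True
POP_JUMP_IF_FALSE → pop True; no jump
LOAD_FAST_LOAD_FAST q,s → push 28,-786
BINARY_OP - → 28 - -786 = 814
STORE_FAST q → q=814
LOAD_FAST i → push 0
LOAD_CONST → push 1
BINARY_OP + → 0 + 1 = 1
STORE_FAST i → i=1
LOAD_FAST i → push 1
LOAD_CONST → push 5
COMPARE_OP bool(<) → 1 vs 5 = True
POP_JUMP_IF_FALSE → pop True; no jump
LOAD_FAST_LOAD_FAST q,s → push 814,-786
BINARY_OP - → 814 - -786 = 1600
STORE_FAST q → q=1600
LOAD_FAST i → push 1
LOAD_CONST → push 1
BINARY_OP + → 1 + 1 = 2
STORE_FAST i → i=2
LOAD_FAST i → push 2
LOAD_CONST → push 5
COMPARE_OP bool(<) → 2 vs 5 = True
POP_JUMP_IF_FALSE → pop True; no jump
LOAD_FAST_LOAD_FAST q,s → push 1600,-786
BINARY_OP - → 1600 - -786 = 2386
STORE_FAST q → q=2386
LOAD_FAST i → push 2
LOAD_CONST → push 1
BINARY_OP + → 2 + 1 = 3
STORE_FAST i → i=3
LOAD_FAST i → push 3
LOAD_CONST → push 5
COMPARE_OP bool(<) → 3 vs 5 = True
POP_JUMP_IF_FALSE → pop True; no jump
LOAD_FAST_LOAD_FAST q,s → push 2386,-786
BINARY_OP - → 2386 - -786 = 3172
STORE_FAST q → q=3172
LOAD_FAST i → push 3
LOAD_CONST → push 1
BINARY_OP + → 3 + 1 = 4
STORE_FAST i → i=4
LOAD_FAST i → push 4
LOAD_CONST → push 5
COMPARE_OP bool(<) → 4 vs 5 = True
POP_JUMP_IF_FALSE → pop True; no jump
LOAD_FAST_LOAD_FAST q,s → push 3172,-786
BINARY_OP - → 3172 - -786 = 3958
STORE_FAST q → q=3958
LOAD_FAST i → push 4
LOAD_CONST → push 1
BINARY_OP + → 4 + 1 = 5
STORE_FAST i → i=5
LOAD_FAST i → push 5
LOAD_CONST → push 5
COMPARE_OP bool(<) → 5 vs 5 = False
POP_JUMP_IF_FALSE → pop False; jump
LOAD_FAST q → push 3958
RETURN_VALUE → return 3958.

3958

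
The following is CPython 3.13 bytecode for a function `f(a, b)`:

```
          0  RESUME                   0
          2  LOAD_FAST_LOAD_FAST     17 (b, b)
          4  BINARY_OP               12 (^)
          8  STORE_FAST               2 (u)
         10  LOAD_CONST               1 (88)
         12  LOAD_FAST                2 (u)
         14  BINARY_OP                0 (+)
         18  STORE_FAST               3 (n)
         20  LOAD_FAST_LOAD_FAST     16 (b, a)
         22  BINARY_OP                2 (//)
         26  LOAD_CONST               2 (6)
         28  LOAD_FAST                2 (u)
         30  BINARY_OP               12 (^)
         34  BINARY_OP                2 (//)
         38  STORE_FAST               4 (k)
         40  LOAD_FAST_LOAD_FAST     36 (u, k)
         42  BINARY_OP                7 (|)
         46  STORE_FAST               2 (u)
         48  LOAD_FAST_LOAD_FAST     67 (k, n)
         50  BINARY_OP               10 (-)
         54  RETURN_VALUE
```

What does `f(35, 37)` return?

-88

LOAD_FAST_LOAD_FAST b,b → push 37,37. Stack: [37, 37]
BINARY_OP ^ → 37 ^ 37 = 0. Stack: [0]
STORE_FAST u → u=0. Stack: []
LOAD_CONST → push 88. Stack: [88]
LOAD_FAST u → push 0. Stack: [88, 0]
BINARY_OP + → 88 + 0 = 88. Stack: [88]
STORE_FAST n → n=88. Stack: []
LOAD_FAST_LOAD_FAST b,a → push 37,35. Stack: [37, 35]
BINARY_OP // → 37 // 35 = 1. Stack: [1]
LOAD_CONST → push 6. Stack: [1, 6]
LOAD_FAST u → push 0. Stack: [1, 6, 0]
BINARY_OP ^ → 6 ^ 0 = 6. Stack: [1, 6]
BINARY_OP // → 1 // 6 = 0. Stack: [0]
STORE_FAST k → k=0. Stack: []
LOAD_FAST_LOAD_FAST u,k → push 0,0. Stack: [0, 0]
BINARY_OP | → 0 | 0 = 0. Stack: [0]
STORE_FAST u → u=0. Stack: []
LOAD_FAST_LOAD_FAST k,n → push 0,88. Stack: [0, 88]
BINARY_OP - → 0 - 88 = -88. Stack: [-88]
RETURN_VALUE → return -88.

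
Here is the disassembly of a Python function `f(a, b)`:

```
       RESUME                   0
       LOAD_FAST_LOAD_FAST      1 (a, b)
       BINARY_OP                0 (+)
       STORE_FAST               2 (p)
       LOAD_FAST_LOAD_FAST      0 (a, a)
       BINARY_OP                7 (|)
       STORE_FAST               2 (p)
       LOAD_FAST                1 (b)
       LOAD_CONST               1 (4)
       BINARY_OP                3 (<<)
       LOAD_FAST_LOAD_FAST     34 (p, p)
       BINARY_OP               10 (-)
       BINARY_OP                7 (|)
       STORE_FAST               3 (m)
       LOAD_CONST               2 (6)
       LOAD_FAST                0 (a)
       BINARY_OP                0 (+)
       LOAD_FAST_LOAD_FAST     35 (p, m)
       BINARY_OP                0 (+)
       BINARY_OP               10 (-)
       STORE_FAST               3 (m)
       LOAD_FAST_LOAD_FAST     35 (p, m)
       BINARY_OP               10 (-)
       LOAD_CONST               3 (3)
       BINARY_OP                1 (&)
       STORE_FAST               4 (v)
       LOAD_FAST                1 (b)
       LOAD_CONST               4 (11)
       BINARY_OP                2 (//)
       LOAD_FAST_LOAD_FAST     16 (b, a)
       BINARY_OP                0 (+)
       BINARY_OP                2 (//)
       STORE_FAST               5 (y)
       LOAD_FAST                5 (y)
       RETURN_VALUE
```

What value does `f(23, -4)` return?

-1

LOAD_FAST_LOAD_FAST a,b → push 23,-4. Stack: [23, -4]
BINARY_OP + → 23 + -4 = 19. Stack: [19]
STORE_FAST p → p=19. Stack: []
LOAD_FAST_LOAD_FAST a,a → push 23,23. Stack: [23, 23]
BINARY_OP | → 23 | 23 = 23. Stack: [23]
STORE_FAST p → p=23. Stack: []
LOAD_FAST b → push -4. Stack: [-4]
LOAD_CONST → push 4. Stack: [-4, 4]
BINARY_OP << → -4 << 4 = -64. Stack: [-64]
LOAD_FAST_LOAD_FAST p,p → push 23,23. Stack: [-64, 23, 23]
BINARY_OP - → 23 - 23 = 0. Stack: [-64, 0]
BINARY_OP | → -64 | 0 = -64. Stack: [-64]
STORE_FAST m → m=-64. Stack: []
LOAD_CONST → push 6. Stack: [6]
LOAD_FAST a → push 23. Stack: [6, 23]
BINARY_OP + → 6 + 23 = 29. Stack: [29]
LOAD_FAST_LOAD_FAST p,m → push 23,-64. Stack: [29, 23, -64]
BINARY_OP + → 23 + -64 = -41. Stack: [29, -41]
BINARY_OP - → 29 - -41 = 70. Stack: [70]
STORE_FAST m → m=70. Stack: []
LOAD_FAST_LOAD_FAST p,m → push 23,70. Stack: [23, 70]
BINARY_OP - → 23 - 70 = -47. Stack: [-47]
LOAD_CONST → push 3. Stack: [-47, 3]
BINARY_OP & → -47 & 3 = 1. Stack: [1]
STORE_FAST v → v=1. Stack: []
LOAD_FAST b → push -4. Stack: [-4]
LOAD_CONST → push 11. Stack: [-4, 11]
BINARY_OP // → -4 // 11 = -1. Stack: [-1]
LOAD_FAST_LOAD_FAST b,a → push -4,23. Stack: [-1, -4, 23]
BINARY_OP + → -4 + 23 = 19. Stack: [-1, 19]
BINARY_OP // → -1 // 19 = -1. Stack: [-1]
STORE_FAST y → y=-1. Stack: []
LOAD_FAST y → push -1. Stack: [-1]
RETURN_VALUE → return -1.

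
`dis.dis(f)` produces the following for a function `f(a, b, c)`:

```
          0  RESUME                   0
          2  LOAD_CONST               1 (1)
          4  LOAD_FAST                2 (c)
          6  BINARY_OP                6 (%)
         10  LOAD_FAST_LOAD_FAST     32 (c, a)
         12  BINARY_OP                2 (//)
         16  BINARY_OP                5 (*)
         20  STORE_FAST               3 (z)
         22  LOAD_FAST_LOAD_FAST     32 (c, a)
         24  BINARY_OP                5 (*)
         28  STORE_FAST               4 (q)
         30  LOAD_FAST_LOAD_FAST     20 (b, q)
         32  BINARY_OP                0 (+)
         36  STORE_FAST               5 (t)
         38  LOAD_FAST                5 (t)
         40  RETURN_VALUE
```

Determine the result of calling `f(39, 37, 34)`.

1363

LOAD_CONST → push 1. Stack: [1]
LOAD_FAST c → push 34. Stack: [1, 34]
BINARY_OP % → 1 % 34 = 1. Stack: [1]
LOAD_FAST_LOAD_FAST c,a → push 34,39. Stack: [1, 34, 39]
BINARY_OP // → 34 // 39 = 0. Stack: [1, 0]
BINARY_OP * → 1 * 0 = 0. Stack: [0]
STORE_FAST z → z=0. Stack: []
LOAD_FAST_LOAD_FAST c,a → push 34,39. Stack: [34, 39]
BINARY_OP * → 34 * 39 = 1326. Stack: [1326]
STORE_FAST q → q=1326. Stack: []
LOAD_FAST_LOAD_FAST b,q → push 37,1326. Stack: [37, 1326]
BINARY_OP + → 37 + 1326 = 1363. Stack: [1363]
STORE_FAST t → t=1363. Stack: []
LOAD_FAST t → push 1363. Stack: [1363]
RETURN_VALUE → return 1363.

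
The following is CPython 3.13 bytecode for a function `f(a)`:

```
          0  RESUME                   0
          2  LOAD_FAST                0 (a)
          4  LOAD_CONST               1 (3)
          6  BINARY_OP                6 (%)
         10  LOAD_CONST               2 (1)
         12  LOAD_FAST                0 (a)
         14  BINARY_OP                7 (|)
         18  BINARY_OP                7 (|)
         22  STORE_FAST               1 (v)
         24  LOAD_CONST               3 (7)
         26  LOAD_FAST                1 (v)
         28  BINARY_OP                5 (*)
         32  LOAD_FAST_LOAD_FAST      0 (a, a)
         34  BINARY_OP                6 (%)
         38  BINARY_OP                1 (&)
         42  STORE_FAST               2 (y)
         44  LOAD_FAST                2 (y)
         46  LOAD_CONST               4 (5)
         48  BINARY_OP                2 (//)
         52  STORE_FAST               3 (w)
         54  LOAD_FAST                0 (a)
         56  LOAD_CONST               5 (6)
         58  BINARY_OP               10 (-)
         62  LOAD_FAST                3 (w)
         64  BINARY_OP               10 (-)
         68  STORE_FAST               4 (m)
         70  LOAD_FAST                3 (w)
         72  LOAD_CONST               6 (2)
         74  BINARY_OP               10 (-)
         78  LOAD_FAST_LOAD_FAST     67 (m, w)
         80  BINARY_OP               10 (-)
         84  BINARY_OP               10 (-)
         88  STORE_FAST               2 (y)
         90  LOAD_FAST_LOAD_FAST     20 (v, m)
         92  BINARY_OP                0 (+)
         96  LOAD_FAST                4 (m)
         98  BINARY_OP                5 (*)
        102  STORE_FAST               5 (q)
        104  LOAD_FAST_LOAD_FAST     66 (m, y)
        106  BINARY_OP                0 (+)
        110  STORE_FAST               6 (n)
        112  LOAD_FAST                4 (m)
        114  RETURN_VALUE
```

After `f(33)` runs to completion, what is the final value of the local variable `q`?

LOAD_FAST a → push 33. Stack: [33]
LOAD_CONST → push 3. Stack: [33, 3]
BINARY_OP % → 33 % 3 = 0. Stack: [0]
LOAD_CONST → push 1. Stack: [0, 1]
LOAD_FAST a → push 33. Stack: [0, 1, 33]
BINARY_OP | → 1 | 33 = 33. Stack: [0, 33]
BINARY_OP | → 0 | 33 = 33. Stack: [33]
STORE_FAST v → v=33. Stack: []
LOAD_CONST → push 7. Stack: [7]
LOAD_FAST v → push 33. Stack: [7, 33]
BINARY_OP * → 7 * 33 = 231. Stack: [231]
LOAD_FAST_LOAD_FAST a,a → push 33,33. Stack: [231, 33, 33]
BINARY_OP % → 33 % 33 = 0. Stack: [231, 0]
BINARY_OP & → 231 & 0 = 0. Stack: [0]
STORE_FAST y → y=0. Stack: []
LOAD_FAST y → push 0. Stack: [0]
LOAD_CONST → push 5. Stack: [0, 5]
BINARY_OP // → 0 // 5 = 0. Stack: [0]
STORE_FAST w → w=0. Stack: []
LOAD_FAST a → push 33. Stack: [33]
LOAD_CONST → push 6. Stack: [33, 6]
BINARY_OP - → 33 - 6 = 27. Stack: [27]
LOAD_FAST w → push 0. Stack: [27, 0]
BINARY_OP - → 27 - 0 = 27. Stack: [27]
STORE_FAST m → m=27. Stack: []
LOAD_FAST w → push 0. Stack: [0]
LOAD_CONST → push 2. Stack: [0, 2]
BINARY_OP - → 0 - 2 = -2. Stack: [-2]
LOAD_FAST_LOAD_FAST m,w → push 27,0. Stack: [-2, 27, 0]
BINARY_OP - → 27 - 0 = 27. Stack: [-2, 27]
BINARY_OP - → -2 - 27 = -29. Stack: [-29]
STORE_FAST y → y=-29. Stack: []
LOAD_FAST_LOAD_FAST v,m → push 33,27. Stack: [33, 27]
BINARY_OP + → 33 + 27 = 60. Stack: [60]
LOAD_FAST m → push 27. Stack: [60, 27]
BINARY_OP * → 60 * 27 = 1620. Stack: [1620]
STORE_FAST q → q=1620. Stack: []
LOAD_FAST_LOAD_FAST m,y → push 27,-29. Stack: [27, -29]
BINARY_OP + → 27 + -29 = -2. Stack: [-2]
STORE_FAST n → n=-2. Stack: []
LOAD_FAST m → push 27. Stack: [27]
RETURN_VALUE → return 27.

1620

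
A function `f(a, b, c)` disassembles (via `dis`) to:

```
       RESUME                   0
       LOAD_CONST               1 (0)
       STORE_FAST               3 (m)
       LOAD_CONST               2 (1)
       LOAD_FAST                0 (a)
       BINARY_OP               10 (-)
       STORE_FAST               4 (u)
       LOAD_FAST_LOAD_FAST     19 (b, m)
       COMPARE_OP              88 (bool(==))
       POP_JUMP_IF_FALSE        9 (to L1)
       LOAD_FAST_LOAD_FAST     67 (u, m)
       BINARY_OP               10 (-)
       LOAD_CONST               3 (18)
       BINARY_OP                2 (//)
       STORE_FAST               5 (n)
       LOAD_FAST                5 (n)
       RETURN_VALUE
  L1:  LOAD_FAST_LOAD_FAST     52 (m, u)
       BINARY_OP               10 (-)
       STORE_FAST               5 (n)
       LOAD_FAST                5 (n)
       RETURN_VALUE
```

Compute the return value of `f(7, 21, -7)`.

LOAD_CONST → push 0. Stack: [0]
STORE_FAST m → m=0. Stack: []
LOAD_CONST → push 1. Stack: [1]
LOAD_FAST a → push 7. Stack: [1, 7]
BINARY_OP - → 1 - 7 = -6. Stack: [-6]
STORE_FAST u → u=-6. Stack: []
LOAD_FAST_LOAD_FAST b,m → push 21,0. Stack: [21, 0]
COMPARE_OP bool(==) → 21 vs 0 = False. Stack: [False]
POP_JUMP_IF_FALSE → pop False; jump. Stack: []
LOAD_FAST_LOAD_FAST m,u → push 0,-6. Stack: [0, -6]
BINARY_OP - → 0 - -6 = 6. Stack: [6]
STORE_FAST n → n=6. Stack: []
LOAD_FAST n → push 6. Stack: [6]
RETURN_VALUE → return 6.

6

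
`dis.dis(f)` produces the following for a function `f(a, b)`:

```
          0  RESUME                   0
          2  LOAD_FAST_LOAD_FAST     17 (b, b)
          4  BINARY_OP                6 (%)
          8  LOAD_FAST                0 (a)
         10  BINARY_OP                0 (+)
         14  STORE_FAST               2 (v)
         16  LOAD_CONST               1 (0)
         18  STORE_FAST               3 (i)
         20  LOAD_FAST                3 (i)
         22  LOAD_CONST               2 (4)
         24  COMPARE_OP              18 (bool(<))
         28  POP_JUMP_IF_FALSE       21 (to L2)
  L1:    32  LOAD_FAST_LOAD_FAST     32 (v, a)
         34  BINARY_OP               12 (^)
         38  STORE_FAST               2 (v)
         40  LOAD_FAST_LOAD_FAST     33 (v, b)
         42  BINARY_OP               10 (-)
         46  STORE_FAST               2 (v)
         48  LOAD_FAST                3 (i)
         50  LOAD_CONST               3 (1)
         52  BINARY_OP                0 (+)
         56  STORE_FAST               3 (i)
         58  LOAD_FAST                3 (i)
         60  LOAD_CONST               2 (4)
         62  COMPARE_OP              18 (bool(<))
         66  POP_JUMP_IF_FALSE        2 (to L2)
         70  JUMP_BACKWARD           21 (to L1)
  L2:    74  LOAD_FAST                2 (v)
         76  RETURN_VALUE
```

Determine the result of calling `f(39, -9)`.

71

LOAD_FAST_LOAD_FAST b,b → push -9,-9
BINARY_OP % → -9 % -9 = 0
LOAD_FAST a → push 39
BINARY_OP + → 0 + 39 = 39
STORE_FAST v → v=39
LOAD_CONST → push 0
STORE_FAST i → i=0
LOAD_FAST i → push 0
LOAD_CONST → push 4
COMPARE_OP bool(<) → 0 vs 4 = True
POP_JUMP_IF_FALSE → pop True; no jump
LOAD_FAST_LOAD_FAST v,a → push 39,39
BINARY_OP ^ → 39 ^ 39 = 0
STORE_FAST v → v=0
LOAD_FAST_LOAD_FAST v,b → push 0,-9
BINARY_OP - → 0 - -9 = 9
STORE_FAST v → v=9
LOAD_FAST i → push 0
LOAD_CONST → push 1
BINARY_OP + → 0 + 1 = 1
STORE_FAST i → i=1
LOAD_FAST i → push 1
LOAD_CONST → push 4
COMPARE_OP bool(<) → 1 vs 4 = True
POP_JUMP_IF_FALSE → pop True; no jump
LOAD_FAST_LOAD_FAST v,a → push 9,39
BINARY_OP ^ → 9 ^ 39 = 46
STORE_FAST v → v=46
LOAD_FAST_LOAD_FAST v,b → push 46,-9
BINARY_OP - → 46 - -9 = 55
STORE_FAST v → v=55
LOAD_FAST i → push 1
LOAD_CONST → push 1
BINARY_OP + → 1 + 1 = 2
STORE_FAST i → i=2
LOAD_FAST i → push 2
LOAD_CONST → push 4
COMPARE_OP bool(<) → 2 vs 4 = True
POP_JUMP_IF_FALSE → pop True; no jump
LOAD_FAST_LOAD_FAST v,a → push 55,39
BINARY_OP ^ → 55 ^ 39 = 16
STORE_FAST v → v=16
LOAD_FAST_LOAD_FAST v,b → push 16,-9
BINARY_OP - → 16 - -9 = 25
STORE_FAST v → v=25
LOAD_FAST i → push 2
LOAD_CONST → push 1
BINARY_OP + → 2 + 1 = 3
STORE_FAST i → i=3
LOAD_FAST i → push 3
LOAD_CONST → push 4
COMPARE_OP bool(<) → 3 vs 4 = True
POP_JUMP_IF_FALSE → pop True; no jump
LOAD_FAST_LOAD_FAST v,a → push 25,39
BINARY_OP ^ → 25 ^ 39 = 62
STORE_FAST v → v=62
LOAD_FAST_LOAD_FAST v,b → push 62,-9
BINARY_OP - → 62 - -9 = 71
STORE_FAST v → v=71
LOAD_FAST i → push 3
LOAD_CONST → push 1
BINARY_OP + → 3 + 1 = 4
STORE_FAST i → i=4
LOAD_FAST i → push 4
LOAD_CONST → push 4
COMPARE_OP bool(<) → 4 vs 4 = False
POP_JUMP_IF_FALSE → pop False; jump
LOAD_FAST v → push 71
RETURN_VALUE → return 71.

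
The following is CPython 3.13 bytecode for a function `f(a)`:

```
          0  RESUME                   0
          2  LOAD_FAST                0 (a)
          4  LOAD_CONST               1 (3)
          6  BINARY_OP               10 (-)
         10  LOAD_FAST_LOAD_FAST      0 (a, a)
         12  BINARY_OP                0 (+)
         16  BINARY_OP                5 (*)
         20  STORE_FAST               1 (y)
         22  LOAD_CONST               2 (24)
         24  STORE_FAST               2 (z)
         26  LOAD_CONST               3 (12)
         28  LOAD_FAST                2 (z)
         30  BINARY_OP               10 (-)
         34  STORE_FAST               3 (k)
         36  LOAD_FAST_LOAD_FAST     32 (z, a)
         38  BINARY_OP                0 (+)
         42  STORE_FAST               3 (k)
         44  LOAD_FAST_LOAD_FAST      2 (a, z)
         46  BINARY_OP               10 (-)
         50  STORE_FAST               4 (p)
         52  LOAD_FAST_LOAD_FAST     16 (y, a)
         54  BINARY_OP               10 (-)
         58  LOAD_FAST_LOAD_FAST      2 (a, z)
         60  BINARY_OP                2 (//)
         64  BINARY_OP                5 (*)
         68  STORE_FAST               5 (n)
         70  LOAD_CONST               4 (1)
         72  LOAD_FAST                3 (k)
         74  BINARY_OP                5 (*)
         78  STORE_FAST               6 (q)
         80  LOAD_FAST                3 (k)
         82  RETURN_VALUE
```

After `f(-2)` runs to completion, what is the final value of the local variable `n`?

LOAD_FAST a → push -2. Stack: [-2]
LOAD_CONST → push 3. Stack: [-2, 3]
BINARY_OP - → -2 - 3 = -5. Stack: [-5]
LOAD_FAST_LOAD_FAST a,a → push -2,-2. Stack: [-5, -2, -2]
BINARY_OP + → -2 + -2 = -4. Stack: [-5, -4]
BINARY_OP * → -5 * -4 = 20. Stack: [20]
STORE_FAST y → y=20. Stack: []
LOAD_CONST → push 24. Stack: [24]
STORE_FAST z → z=24. Stack: []
LOAD_CONST → push 12. Stack: [12]
LOAD_FAST z → push 24. Stack: [12, 24]
BINARY_OP - → 12 - 24 = -12. Stack: [-12]
STORE_FAST k → k=-12. Stack: []
LOAD_FAST_LOAD_FAST z,a → push 24,-2. Stack: [24, -2]
BINARY_OP + → 24 + -2 = 22. Stack: [22]
STORE_FAST k → k=22. Stack: []
LOAD_FAST_LOAD_FAST a,z → push -2,24. Stack: [-2, 24]
BINARY_OP - → -2 - 24 = -26. Stack: [-26]
STORE_FAST p → p=-26. Stack: []
LOAD_FAST_LOAD_FAST y,a → push 20,-2. Stack: [20, -2]
BINARY_OP - → 20 - -2 = 22. Stack: [22]
LOAD_FAST_LOAD_FAST a,z → push -2,24. Stack: [22, -2, 24]
BINARY_OP // → -2 // 24 = -1. Stack: [22, -1]
BINARY_OP * → 22 * -1 = -22. Stack: [-22]
STORE_FAST n → n=-22. Stack: []
LOAD_CONST → push 1. Stack: [1]
LOAD_FAST k → push 22. Stack: [1, 22]
BINARY_OP * → 1 * 22 = 22. Stack: [22]
STORE_FAST q → q=22. Stack: []
LOAD_FAST k → push 22. Stack: [22]
RETURN_VALUE → return 22.

-22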